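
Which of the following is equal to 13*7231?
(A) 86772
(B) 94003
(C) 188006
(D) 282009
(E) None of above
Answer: B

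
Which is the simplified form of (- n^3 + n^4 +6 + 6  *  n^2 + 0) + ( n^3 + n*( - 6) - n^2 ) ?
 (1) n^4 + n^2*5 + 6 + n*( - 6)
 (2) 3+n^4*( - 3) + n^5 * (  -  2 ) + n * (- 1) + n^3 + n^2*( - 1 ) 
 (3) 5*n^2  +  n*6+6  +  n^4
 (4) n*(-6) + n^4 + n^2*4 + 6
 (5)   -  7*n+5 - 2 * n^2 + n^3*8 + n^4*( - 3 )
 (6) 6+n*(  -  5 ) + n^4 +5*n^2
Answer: 1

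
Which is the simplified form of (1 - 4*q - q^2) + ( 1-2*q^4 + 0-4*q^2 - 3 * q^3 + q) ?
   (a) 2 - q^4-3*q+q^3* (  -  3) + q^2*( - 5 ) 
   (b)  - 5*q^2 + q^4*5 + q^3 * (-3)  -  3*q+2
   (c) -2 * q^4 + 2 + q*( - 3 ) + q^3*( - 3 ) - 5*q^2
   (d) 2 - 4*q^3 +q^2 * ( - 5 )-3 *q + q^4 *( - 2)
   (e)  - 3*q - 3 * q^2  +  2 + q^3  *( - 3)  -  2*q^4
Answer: c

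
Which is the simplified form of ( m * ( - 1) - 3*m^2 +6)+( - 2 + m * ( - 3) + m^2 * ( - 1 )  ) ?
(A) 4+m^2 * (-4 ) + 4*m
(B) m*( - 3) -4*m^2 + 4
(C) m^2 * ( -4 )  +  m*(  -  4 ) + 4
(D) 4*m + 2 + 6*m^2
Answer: C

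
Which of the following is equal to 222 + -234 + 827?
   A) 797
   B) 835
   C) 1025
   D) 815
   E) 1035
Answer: D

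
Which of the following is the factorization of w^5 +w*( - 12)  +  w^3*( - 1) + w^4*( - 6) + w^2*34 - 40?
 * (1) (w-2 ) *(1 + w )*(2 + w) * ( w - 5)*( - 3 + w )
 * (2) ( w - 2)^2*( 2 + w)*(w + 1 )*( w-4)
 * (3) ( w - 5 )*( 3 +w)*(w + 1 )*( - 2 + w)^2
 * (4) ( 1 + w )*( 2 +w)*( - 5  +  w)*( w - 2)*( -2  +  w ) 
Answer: 4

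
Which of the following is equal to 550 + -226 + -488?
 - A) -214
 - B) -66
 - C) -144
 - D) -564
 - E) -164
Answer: E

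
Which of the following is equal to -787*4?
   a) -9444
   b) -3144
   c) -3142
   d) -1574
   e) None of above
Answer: e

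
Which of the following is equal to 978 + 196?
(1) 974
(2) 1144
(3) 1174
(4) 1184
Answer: 3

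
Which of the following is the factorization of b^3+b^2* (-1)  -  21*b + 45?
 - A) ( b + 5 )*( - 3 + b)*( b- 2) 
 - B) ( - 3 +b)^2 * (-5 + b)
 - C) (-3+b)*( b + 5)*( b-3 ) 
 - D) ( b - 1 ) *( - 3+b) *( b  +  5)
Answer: C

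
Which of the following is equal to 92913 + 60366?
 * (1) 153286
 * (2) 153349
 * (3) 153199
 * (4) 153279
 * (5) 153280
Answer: 4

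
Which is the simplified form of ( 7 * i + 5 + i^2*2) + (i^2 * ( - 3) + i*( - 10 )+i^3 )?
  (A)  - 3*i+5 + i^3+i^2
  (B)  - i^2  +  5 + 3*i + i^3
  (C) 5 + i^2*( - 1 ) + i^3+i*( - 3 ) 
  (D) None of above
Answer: C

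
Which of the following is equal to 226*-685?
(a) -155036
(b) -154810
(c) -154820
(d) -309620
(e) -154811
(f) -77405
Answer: b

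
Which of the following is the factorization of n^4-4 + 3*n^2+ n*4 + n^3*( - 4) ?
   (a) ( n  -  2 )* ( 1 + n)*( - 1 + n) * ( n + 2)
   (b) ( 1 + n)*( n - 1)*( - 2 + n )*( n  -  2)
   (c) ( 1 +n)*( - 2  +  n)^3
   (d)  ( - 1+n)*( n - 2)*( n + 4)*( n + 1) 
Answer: b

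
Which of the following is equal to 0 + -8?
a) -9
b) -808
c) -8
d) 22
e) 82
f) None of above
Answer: c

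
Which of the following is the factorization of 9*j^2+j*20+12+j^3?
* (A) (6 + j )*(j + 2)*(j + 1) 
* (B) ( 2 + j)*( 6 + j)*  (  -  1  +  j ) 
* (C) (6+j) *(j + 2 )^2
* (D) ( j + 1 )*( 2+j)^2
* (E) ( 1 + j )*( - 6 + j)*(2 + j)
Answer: A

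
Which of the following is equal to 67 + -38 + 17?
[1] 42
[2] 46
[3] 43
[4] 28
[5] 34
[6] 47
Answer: 2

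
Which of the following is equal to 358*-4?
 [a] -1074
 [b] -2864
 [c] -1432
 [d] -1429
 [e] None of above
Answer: c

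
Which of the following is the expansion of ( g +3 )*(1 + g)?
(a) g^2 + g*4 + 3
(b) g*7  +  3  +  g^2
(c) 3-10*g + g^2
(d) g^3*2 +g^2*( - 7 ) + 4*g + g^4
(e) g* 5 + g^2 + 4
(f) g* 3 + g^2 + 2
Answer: a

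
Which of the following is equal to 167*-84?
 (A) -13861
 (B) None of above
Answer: B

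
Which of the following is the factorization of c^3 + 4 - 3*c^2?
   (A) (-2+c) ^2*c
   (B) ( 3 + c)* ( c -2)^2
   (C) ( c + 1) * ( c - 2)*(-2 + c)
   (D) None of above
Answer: C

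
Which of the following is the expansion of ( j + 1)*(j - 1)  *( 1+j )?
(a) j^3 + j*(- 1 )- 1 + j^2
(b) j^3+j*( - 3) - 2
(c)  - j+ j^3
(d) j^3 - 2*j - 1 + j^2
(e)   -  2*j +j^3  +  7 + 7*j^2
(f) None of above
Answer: a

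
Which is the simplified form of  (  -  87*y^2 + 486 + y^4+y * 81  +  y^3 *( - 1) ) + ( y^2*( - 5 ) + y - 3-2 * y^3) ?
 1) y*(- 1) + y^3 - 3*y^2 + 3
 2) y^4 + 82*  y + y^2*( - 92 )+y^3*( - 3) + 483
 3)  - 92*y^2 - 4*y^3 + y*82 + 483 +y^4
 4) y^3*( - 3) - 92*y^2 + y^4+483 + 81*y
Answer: 2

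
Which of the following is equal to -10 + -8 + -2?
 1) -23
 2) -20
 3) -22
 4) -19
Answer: 2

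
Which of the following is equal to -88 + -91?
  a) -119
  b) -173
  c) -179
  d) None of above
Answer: c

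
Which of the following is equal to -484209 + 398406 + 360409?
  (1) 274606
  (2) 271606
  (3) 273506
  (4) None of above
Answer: 1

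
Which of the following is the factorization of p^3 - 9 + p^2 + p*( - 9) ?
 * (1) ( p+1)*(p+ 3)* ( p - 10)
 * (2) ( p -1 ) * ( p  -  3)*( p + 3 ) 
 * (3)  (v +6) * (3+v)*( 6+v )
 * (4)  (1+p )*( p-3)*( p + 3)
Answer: 4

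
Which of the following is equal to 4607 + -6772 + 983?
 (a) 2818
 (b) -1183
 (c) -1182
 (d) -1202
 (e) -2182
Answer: c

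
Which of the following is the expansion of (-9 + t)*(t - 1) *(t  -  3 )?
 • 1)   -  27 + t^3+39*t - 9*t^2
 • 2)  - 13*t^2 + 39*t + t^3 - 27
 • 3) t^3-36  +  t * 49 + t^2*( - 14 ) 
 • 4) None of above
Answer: 2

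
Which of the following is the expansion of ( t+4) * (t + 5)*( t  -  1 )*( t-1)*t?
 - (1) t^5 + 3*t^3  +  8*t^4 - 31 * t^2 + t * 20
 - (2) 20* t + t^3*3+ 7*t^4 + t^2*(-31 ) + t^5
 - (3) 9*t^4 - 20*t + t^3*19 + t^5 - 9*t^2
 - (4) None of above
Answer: 2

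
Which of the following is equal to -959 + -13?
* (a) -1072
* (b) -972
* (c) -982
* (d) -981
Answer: b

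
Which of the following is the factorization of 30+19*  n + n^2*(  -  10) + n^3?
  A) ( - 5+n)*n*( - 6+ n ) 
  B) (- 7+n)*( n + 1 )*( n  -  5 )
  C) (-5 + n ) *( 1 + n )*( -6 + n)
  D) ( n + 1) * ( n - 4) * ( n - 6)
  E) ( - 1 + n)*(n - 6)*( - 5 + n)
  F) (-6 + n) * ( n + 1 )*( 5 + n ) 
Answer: C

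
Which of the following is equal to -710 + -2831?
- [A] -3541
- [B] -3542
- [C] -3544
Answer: A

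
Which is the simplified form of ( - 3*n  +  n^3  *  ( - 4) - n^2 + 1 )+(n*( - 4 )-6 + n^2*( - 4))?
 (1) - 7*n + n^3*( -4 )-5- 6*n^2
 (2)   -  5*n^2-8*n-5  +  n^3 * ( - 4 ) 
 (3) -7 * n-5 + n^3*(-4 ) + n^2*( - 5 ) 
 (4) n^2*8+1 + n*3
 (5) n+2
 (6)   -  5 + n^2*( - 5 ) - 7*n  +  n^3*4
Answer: 3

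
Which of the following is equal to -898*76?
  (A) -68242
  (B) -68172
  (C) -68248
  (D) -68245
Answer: C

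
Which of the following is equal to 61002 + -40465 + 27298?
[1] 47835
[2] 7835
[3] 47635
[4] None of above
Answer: 1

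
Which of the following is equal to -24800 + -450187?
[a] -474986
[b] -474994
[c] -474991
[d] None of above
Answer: d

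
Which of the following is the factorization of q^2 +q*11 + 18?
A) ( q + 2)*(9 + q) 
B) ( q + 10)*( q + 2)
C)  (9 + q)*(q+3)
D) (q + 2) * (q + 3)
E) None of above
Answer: A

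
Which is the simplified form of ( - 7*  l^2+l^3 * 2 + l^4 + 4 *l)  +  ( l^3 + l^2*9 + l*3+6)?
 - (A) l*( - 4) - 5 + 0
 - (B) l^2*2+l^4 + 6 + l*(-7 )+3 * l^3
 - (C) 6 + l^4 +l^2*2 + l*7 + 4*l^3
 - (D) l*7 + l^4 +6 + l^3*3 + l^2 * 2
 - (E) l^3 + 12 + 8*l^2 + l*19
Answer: D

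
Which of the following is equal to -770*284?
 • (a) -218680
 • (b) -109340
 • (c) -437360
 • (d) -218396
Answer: a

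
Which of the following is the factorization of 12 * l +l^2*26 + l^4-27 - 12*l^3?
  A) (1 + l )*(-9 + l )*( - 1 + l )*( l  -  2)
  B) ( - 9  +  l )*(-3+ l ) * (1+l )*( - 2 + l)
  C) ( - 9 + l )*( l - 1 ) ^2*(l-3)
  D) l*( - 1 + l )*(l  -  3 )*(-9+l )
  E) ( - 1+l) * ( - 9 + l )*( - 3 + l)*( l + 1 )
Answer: E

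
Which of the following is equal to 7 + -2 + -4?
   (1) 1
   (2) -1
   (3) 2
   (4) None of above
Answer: 1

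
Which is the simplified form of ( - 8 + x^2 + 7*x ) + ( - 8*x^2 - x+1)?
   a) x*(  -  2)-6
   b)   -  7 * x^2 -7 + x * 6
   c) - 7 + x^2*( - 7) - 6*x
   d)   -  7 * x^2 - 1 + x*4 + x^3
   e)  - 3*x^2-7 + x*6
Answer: b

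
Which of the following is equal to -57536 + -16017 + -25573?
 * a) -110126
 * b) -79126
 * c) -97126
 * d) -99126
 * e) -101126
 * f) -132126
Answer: d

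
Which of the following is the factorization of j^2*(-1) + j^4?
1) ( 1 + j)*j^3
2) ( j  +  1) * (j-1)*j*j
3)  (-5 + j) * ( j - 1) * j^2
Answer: 2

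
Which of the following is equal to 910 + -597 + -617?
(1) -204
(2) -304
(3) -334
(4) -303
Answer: 2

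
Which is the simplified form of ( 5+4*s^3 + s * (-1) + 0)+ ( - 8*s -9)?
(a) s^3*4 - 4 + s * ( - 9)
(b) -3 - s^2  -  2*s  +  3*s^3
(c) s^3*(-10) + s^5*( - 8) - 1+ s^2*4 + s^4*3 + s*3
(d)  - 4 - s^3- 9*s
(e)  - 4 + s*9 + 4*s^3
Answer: a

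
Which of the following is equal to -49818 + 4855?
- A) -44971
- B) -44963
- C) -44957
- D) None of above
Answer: B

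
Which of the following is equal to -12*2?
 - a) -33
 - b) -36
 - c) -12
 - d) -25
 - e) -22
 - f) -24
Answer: f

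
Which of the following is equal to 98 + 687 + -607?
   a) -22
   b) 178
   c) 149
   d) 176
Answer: b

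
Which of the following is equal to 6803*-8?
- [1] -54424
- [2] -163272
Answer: 1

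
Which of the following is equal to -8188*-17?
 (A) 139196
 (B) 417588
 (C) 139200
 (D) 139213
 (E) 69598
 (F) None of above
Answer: A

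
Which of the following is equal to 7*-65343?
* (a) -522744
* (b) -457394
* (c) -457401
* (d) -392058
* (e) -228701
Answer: c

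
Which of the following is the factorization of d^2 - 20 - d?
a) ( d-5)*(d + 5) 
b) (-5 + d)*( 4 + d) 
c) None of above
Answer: b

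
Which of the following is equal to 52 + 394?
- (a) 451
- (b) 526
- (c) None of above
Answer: c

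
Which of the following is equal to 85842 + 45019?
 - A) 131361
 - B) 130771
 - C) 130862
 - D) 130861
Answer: D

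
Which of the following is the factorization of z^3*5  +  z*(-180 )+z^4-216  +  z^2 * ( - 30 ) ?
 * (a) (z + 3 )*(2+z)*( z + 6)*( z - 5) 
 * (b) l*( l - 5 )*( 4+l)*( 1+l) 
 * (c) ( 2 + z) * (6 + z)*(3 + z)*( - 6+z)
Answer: c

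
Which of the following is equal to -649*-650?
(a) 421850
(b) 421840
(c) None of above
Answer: a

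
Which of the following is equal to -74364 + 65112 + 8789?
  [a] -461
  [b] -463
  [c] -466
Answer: b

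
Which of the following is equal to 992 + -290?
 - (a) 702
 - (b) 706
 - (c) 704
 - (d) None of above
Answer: a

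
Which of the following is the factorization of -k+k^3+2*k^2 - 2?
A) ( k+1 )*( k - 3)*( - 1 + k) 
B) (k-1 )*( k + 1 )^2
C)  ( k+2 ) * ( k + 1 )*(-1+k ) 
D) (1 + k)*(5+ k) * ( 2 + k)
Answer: C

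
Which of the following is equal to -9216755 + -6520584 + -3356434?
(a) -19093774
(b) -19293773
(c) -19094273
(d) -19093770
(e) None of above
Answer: e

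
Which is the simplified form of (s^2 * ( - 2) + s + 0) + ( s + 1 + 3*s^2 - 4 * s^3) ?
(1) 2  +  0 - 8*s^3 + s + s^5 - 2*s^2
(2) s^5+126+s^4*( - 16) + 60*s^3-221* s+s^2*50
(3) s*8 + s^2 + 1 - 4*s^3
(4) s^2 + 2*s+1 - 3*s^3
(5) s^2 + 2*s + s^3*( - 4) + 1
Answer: 5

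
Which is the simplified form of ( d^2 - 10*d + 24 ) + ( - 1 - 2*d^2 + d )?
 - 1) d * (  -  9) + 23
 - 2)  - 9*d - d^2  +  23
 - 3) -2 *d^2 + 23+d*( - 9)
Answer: 2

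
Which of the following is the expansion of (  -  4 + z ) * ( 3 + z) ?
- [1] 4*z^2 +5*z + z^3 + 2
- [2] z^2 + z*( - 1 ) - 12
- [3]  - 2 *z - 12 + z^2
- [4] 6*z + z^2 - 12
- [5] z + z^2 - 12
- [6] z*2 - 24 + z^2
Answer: 2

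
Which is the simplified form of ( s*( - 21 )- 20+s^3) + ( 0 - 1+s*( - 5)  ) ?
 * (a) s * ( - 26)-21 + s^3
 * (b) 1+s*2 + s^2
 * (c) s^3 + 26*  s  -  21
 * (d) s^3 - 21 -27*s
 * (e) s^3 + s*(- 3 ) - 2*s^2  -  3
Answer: a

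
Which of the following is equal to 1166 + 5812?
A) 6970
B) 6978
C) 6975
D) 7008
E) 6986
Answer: B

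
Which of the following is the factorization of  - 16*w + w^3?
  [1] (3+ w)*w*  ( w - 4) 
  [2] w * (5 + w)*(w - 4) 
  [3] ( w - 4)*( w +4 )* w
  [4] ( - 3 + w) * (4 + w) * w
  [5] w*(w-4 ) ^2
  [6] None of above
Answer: 3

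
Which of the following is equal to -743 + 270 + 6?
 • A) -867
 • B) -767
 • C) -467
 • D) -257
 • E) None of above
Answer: C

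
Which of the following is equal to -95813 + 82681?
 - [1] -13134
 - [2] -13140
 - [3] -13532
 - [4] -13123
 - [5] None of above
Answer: 5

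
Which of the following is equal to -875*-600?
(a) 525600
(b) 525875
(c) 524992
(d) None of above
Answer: d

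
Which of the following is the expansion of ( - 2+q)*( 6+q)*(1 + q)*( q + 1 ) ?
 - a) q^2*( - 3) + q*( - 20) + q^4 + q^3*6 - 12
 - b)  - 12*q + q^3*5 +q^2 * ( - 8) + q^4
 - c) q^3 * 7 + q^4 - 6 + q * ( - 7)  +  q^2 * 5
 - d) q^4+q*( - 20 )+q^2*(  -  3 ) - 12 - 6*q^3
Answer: a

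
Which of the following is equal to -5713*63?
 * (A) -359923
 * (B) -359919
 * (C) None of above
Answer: B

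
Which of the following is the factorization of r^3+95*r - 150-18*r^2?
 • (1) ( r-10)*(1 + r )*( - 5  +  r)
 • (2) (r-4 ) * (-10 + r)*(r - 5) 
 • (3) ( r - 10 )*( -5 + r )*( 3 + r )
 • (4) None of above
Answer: 4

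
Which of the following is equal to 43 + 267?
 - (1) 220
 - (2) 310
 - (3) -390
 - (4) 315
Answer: 2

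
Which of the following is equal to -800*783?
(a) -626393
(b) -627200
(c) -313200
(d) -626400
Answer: d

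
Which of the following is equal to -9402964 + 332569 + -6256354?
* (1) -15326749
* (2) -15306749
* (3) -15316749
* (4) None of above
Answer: 1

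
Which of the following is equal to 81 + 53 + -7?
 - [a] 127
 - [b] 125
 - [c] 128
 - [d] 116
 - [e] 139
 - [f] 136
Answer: a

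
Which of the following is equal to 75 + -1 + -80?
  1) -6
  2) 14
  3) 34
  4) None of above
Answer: 1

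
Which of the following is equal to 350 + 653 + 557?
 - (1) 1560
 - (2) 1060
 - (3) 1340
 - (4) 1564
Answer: 1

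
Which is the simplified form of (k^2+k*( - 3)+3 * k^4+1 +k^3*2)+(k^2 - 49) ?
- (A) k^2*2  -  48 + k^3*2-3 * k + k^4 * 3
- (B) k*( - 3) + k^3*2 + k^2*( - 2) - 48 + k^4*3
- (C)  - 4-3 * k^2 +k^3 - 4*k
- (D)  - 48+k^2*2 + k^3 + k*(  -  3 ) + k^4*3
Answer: A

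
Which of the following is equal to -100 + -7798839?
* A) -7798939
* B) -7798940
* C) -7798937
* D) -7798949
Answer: A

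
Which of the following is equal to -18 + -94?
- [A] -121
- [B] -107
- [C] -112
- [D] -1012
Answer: C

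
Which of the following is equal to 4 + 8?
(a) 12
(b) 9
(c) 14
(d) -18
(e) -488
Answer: a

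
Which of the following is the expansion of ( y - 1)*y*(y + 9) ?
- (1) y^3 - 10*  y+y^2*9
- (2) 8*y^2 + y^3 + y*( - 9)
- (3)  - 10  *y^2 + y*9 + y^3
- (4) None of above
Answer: 2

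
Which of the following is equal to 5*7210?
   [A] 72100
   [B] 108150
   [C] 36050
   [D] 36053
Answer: C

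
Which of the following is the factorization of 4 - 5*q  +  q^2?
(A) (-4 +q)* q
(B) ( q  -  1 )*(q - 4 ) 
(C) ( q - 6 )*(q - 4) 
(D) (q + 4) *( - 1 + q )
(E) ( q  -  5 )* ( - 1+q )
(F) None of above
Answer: B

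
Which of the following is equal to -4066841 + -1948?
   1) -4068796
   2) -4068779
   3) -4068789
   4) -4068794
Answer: 3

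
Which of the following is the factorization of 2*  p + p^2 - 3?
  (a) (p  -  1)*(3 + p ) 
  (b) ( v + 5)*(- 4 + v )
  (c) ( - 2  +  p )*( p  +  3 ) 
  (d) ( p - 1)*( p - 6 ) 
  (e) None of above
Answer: a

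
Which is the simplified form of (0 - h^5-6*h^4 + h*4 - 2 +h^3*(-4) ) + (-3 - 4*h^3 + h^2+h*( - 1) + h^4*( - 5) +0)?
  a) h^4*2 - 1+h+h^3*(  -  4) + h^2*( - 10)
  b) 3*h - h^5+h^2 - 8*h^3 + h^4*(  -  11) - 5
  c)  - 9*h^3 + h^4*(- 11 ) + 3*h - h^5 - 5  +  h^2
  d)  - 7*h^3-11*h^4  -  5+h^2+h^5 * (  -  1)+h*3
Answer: b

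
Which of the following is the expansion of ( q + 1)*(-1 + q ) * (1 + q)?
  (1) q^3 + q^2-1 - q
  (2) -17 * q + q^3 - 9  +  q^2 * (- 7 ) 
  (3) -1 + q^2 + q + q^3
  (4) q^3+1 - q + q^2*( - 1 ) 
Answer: 1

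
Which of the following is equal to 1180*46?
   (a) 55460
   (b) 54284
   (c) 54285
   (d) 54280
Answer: d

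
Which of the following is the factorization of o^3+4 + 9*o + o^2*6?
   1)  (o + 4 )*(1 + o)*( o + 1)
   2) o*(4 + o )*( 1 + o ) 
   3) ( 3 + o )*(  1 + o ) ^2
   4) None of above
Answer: 1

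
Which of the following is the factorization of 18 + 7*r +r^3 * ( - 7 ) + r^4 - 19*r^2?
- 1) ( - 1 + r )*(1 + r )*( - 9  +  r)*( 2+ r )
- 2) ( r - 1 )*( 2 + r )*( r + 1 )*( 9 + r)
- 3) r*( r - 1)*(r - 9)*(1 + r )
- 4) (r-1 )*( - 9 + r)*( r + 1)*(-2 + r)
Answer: 1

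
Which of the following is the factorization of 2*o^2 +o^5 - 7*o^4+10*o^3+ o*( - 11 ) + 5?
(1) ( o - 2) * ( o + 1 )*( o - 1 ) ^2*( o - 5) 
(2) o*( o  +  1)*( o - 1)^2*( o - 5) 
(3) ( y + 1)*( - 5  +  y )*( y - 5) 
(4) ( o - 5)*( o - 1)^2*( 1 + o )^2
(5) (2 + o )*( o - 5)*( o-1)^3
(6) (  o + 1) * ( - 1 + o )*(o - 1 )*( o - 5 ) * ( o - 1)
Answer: 6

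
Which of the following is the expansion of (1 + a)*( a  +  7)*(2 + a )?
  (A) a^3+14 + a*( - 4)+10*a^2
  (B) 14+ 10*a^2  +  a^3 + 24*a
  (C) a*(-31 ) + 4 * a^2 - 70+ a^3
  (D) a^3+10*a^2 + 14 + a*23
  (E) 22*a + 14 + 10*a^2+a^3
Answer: D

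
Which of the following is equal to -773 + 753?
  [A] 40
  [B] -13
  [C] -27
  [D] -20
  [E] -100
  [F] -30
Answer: D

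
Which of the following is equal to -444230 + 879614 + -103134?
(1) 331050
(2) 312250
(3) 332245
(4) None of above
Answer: 4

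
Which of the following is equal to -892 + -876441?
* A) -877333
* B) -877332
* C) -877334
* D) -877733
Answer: A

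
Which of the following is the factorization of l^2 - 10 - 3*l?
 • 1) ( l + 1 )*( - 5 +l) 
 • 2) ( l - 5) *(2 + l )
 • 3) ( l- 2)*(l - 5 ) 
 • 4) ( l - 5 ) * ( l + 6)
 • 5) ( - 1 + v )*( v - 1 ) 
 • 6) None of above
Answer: 2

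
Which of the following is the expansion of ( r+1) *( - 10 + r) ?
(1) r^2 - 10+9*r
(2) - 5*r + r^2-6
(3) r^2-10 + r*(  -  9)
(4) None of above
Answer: 3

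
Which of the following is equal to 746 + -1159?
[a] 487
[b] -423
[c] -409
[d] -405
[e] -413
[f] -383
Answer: e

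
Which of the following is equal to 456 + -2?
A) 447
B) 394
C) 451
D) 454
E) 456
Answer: D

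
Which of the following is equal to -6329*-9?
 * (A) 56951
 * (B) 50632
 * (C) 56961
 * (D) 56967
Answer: C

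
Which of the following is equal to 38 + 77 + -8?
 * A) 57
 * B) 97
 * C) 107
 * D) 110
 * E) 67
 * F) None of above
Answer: C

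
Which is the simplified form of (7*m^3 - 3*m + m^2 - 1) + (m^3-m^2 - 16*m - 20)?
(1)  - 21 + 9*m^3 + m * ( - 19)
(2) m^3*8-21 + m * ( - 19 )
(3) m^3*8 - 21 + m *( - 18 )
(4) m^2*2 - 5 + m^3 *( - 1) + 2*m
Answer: 2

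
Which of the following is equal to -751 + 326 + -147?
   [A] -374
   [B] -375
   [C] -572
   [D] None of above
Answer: C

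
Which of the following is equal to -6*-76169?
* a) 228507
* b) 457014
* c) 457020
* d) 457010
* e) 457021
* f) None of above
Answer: b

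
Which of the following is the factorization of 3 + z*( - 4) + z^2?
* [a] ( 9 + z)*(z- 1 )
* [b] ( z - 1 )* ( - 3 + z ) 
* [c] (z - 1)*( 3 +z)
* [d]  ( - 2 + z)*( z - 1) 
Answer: b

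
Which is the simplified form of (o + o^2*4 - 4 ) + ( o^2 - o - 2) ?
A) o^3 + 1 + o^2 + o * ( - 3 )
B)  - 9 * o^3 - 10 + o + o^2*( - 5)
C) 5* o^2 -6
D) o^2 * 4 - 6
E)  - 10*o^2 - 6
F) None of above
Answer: C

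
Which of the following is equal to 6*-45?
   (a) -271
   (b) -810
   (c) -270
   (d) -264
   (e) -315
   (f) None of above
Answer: c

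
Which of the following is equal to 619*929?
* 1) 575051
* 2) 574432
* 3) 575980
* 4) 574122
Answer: 1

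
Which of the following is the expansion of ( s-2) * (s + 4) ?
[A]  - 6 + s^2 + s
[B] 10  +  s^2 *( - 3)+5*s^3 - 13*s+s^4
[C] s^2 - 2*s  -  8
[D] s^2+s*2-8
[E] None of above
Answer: D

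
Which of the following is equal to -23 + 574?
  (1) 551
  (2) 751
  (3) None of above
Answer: 1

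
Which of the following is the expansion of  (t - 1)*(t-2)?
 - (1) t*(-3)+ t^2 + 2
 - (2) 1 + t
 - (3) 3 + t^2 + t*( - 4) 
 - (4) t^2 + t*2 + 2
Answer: 1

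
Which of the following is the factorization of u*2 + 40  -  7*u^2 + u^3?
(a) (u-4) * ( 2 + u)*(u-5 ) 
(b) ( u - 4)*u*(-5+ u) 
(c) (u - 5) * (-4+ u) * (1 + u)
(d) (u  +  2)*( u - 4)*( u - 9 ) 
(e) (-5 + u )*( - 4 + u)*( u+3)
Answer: a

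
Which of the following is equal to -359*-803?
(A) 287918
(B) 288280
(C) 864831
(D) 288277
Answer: D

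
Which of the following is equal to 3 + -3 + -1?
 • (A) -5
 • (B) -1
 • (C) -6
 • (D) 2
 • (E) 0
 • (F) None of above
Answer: B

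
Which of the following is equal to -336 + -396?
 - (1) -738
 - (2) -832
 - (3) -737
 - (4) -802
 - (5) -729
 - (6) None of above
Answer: 6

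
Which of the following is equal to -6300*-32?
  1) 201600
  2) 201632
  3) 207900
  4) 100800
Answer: 1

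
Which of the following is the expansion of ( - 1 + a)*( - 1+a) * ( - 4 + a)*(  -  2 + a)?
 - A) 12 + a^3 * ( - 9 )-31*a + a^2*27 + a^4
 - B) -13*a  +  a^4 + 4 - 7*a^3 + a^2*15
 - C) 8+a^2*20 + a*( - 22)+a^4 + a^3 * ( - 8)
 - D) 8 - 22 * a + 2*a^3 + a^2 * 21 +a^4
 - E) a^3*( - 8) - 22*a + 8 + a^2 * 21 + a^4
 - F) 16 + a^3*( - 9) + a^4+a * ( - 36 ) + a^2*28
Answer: E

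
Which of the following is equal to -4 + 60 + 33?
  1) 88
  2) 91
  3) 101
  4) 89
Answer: 4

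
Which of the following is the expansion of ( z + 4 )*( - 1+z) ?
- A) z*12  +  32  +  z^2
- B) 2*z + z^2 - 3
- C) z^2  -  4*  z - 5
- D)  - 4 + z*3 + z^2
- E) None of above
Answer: D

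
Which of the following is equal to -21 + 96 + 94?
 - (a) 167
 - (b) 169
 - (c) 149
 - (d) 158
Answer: b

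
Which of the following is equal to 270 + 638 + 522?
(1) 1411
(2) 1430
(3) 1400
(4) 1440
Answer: 2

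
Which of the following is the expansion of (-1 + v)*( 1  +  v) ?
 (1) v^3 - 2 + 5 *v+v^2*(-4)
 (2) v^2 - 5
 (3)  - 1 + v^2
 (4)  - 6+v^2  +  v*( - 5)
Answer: 3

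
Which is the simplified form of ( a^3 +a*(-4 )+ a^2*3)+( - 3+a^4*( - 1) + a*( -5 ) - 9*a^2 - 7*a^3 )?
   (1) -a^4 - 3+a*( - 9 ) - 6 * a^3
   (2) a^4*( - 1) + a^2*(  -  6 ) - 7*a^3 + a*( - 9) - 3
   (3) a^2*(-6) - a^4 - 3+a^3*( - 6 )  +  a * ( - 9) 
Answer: 3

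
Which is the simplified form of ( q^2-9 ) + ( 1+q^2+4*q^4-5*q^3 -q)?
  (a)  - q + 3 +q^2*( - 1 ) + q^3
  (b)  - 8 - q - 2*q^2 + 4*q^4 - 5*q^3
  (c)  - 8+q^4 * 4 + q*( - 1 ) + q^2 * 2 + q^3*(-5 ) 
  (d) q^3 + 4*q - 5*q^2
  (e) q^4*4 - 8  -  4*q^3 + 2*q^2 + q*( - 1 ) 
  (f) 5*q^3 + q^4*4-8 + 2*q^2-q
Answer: c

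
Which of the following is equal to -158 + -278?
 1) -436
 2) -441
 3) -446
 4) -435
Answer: 1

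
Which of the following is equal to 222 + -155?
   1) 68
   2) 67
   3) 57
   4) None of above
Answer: 2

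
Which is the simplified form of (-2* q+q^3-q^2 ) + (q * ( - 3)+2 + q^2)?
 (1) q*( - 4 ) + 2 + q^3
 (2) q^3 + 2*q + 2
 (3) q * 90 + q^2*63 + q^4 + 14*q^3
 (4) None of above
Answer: 4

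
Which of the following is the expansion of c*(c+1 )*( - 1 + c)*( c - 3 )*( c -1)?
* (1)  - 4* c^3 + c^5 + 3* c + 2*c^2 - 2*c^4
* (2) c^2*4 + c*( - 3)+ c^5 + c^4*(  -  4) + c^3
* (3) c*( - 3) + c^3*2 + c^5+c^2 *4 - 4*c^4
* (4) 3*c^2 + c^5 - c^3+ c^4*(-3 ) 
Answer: 3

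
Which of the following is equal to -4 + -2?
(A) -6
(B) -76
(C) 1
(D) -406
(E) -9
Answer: A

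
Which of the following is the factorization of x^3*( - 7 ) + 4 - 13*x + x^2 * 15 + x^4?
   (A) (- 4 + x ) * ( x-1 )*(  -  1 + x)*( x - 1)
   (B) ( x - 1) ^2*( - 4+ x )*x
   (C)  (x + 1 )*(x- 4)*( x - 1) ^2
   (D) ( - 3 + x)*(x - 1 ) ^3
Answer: A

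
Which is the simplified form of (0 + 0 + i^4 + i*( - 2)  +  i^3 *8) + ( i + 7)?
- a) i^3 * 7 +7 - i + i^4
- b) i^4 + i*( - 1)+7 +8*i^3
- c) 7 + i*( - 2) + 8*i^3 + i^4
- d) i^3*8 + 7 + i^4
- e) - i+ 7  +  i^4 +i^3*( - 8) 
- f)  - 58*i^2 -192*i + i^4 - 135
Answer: b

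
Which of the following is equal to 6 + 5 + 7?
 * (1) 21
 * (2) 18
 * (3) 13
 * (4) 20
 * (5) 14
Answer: 2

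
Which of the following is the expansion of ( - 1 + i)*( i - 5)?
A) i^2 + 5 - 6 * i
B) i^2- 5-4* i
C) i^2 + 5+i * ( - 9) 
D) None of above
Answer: A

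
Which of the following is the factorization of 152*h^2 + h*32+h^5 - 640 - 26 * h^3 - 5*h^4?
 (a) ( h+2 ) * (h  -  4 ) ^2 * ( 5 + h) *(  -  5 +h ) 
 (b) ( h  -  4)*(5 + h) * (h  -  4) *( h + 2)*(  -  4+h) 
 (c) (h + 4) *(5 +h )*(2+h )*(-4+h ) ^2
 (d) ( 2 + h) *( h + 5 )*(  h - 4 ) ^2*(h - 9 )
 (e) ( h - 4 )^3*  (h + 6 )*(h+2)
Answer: b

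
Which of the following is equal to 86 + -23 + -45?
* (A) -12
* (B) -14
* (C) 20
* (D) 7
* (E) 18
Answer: E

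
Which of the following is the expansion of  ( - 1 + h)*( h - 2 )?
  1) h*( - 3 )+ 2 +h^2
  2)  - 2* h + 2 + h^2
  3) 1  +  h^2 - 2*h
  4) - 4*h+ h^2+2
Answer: 1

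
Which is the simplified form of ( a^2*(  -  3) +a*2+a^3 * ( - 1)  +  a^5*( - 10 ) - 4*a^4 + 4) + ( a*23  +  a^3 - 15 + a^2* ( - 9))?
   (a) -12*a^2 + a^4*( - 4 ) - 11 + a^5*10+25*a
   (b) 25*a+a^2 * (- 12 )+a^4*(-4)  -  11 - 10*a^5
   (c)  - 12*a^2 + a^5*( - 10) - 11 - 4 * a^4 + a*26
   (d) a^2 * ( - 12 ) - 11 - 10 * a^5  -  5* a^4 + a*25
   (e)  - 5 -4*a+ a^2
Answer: b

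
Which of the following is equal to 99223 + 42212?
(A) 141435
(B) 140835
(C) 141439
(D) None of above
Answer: A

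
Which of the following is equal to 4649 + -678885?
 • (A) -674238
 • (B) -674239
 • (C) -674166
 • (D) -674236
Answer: D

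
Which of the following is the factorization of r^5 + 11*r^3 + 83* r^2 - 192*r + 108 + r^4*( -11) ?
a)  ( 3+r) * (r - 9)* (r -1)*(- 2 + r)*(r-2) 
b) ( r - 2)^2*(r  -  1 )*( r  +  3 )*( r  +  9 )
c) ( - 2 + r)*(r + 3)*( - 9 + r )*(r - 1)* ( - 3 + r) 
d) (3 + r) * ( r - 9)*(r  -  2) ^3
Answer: a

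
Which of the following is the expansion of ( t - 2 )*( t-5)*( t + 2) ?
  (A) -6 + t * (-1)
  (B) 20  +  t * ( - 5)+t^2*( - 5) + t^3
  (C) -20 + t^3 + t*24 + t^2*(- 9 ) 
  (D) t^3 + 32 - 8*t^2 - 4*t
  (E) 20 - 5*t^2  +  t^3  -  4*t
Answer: E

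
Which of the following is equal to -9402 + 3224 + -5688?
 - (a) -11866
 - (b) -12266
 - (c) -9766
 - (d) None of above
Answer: a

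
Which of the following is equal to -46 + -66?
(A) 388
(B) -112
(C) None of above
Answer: B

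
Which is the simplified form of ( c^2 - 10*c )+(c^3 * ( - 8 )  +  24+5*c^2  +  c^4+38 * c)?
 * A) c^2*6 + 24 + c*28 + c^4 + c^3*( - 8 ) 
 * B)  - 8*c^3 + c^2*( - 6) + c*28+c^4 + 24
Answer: A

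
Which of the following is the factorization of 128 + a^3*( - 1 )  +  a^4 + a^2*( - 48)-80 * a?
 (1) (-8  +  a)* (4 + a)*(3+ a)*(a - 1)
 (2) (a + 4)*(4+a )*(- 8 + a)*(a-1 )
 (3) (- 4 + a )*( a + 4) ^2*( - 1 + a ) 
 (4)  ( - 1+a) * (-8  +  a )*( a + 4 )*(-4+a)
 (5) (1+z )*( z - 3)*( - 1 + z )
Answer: 2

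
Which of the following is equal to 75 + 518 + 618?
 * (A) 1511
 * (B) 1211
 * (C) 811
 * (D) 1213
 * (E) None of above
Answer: B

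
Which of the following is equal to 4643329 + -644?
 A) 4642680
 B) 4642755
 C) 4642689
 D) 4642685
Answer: D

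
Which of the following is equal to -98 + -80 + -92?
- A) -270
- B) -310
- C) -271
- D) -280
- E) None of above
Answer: A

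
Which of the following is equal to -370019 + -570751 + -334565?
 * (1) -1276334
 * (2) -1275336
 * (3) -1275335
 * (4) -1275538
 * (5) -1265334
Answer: 3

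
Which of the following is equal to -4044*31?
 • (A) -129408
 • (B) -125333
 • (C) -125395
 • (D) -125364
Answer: D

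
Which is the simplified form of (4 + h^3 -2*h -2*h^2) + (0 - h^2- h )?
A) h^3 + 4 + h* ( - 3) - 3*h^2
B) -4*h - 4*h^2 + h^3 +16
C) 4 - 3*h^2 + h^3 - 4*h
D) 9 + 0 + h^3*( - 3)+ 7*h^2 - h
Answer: A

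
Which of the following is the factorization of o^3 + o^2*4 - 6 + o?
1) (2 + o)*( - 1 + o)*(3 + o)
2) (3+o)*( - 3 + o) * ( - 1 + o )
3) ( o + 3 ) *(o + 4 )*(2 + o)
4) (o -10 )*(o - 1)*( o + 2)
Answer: 1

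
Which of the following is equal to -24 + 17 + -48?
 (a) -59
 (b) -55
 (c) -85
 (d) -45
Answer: b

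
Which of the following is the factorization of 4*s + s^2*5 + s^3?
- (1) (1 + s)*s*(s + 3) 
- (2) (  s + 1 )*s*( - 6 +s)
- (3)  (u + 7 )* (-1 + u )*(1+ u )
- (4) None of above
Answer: 4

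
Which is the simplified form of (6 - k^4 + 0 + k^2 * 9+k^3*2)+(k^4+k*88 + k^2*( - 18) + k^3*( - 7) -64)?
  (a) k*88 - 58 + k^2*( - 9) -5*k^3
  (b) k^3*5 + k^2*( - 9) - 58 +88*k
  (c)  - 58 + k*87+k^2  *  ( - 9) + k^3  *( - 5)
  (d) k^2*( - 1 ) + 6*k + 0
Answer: a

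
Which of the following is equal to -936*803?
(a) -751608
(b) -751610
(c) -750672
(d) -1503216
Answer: a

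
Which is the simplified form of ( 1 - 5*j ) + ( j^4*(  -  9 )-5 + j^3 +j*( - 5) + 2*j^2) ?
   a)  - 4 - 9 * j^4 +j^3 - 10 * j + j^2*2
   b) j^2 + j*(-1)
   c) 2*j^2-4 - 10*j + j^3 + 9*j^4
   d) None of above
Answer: a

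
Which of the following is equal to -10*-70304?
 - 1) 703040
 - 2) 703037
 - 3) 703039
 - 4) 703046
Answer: 1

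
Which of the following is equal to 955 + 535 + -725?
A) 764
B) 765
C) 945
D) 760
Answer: B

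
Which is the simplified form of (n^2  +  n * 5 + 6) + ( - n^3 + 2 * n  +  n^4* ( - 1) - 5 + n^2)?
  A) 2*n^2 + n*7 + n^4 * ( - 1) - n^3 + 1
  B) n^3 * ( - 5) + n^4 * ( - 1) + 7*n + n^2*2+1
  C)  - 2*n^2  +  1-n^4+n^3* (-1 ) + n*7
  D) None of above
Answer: A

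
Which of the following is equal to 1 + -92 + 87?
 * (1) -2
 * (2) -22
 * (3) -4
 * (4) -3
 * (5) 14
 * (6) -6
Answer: 3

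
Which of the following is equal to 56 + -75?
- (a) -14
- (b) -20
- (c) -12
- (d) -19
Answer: d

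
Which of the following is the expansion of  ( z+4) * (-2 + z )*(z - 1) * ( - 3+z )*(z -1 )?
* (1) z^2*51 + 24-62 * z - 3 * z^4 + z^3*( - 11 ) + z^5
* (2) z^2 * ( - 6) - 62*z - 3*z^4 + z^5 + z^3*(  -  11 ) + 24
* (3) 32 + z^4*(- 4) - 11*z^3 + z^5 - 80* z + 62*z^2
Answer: 1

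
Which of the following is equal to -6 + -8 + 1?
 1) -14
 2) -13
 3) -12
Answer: 2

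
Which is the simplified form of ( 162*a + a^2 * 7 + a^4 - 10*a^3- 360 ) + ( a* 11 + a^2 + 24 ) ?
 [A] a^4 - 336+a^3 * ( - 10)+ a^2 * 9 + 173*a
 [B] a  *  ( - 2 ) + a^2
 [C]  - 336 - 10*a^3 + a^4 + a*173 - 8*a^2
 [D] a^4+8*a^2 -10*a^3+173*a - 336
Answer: D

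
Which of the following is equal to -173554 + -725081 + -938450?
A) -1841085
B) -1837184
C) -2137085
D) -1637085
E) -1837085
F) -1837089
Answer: E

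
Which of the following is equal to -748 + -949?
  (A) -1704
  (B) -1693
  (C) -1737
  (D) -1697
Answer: D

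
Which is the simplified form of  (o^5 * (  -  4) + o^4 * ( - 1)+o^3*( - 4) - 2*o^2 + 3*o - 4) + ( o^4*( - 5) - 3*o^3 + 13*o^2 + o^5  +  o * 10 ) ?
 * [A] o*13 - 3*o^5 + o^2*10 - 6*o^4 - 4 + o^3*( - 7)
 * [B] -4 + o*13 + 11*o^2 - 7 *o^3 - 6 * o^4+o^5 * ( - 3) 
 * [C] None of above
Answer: B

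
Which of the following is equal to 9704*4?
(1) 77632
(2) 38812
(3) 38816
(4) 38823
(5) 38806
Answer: 3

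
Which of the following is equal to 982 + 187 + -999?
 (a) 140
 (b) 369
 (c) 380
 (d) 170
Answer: d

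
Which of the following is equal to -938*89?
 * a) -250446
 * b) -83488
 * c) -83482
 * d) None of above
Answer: c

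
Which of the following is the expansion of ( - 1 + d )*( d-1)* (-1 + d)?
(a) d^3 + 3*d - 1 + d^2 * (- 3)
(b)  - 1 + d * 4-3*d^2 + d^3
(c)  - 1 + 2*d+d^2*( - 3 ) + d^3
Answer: a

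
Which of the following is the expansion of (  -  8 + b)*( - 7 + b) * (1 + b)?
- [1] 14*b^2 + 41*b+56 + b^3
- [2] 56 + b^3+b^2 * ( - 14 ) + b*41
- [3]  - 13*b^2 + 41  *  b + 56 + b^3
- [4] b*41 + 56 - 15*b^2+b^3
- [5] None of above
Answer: 2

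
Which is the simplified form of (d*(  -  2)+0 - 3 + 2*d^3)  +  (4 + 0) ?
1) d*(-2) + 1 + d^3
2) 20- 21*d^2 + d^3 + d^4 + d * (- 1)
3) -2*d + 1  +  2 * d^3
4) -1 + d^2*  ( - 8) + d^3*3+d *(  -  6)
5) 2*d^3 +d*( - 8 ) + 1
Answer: 3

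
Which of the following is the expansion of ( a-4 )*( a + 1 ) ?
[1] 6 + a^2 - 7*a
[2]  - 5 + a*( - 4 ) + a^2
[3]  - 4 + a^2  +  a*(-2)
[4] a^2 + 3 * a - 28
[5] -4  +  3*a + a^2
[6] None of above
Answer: 6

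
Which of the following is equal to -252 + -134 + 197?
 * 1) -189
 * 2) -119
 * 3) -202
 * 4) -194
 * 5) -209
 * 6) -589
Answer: 1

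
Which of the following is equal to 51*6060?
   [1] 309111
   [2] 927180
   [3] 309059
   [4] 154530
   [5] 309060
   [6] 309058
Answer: 5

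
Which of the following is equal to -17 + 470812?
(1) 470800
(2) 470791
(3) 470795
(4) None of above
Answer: 3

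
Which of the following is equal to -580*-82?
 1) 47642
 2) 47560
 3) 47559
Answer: 2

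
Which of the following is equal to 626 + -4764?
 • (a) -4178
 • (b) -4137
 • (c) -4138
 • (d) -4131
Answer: c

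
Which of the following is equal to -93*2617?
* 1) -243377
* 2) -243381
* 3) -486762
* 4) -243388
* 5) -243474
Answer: 2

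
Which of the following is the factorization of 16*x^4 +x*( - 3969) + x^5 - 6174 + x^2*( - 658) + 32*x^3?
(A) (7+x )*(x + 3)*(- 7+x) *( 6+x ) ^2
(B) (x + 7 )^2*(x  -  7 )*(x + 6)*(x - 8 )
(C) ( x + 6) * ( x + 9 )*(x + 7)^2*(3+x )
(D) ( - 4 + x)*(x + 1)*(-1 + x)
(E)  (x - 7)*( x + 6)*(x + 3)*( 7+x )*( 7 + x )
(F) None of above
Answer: E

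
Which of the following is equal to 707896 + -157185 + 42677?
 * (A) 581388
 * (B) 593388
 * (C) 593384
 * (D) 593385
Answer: B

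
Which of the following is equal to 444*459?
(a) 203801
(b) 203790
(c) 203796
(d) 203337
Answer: c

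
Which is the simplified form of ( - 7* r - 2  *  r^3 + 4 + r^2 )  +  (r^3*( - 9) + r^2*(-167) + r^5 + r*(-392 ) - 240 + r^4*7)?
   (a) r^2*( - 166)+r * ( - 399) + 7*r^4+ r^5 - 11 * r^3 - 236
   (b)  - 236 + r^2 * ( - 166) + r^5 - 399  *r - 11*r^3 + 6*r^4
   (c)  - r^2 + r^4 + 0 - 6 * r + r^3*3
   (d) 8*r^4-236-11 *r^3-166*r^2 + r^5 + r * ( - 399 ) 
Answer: a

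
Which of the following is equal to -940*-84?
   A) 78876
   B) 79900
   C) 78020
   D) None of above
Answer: D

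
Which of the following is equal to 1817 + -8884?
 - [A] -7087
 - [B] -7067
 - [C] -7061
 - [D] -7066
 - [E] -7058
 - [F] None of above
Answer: B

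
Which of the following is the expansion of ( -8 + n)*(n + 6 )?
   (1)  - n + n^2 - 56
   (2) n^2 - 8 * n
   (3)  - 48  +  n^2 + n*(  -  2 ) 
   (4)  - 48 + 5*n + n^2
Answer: 3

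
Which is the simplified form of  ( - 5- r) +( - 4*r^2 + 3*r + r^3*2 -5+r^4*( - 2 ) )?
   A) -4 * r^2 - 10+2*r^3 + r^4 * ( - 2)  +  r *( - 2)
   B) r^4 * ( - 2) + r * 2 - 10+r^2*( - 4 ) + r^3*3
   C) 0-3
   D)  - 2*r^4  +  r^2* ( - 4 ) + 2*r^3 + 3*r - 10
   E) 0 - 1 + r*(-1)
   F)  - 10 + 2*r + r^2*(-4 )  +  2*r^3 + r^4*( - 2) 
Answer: F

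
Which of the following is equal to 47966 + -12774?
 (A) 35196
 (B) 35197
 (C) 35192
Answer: C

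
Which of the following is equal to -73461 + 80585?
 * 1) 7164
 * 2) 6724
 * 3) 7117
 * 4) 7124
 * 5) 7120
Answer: 4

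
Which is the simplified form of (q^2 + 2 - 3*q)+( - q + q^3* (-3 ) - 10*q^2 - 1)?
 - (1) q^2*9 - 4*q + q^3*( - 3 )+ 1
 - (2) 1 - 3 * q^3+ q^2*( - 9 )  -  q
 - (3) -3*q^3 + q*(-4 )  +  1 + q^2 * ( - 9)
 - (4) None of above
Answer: 3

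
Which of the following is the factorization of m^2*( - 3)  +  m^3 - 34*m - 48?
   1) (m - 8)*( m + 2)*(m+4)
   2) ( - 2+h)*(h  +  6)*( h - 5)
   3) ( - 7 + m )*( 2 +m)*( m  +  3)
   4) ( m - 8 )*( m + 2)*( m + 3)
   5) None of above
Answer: 4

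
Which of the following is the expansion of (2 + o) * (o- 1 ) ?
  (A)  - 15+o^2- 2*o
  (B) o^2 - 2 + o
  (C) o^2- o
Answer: B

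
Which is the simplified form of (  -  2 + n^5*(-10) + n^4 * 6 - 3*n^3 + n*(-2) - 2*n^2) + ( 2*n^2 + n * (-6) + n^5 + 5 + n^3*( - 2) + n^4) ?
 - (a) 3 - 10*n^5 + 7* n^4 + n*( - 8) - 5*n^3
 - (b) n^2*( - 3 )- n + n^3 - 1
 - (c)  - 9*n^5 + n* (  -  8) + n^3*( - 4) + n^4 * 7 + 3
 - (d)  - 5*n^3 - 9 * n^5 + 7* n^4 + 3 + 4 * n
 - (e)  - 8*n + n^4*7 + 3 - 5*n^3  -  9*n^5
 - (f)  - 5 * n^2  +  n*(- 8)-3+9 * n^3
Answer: e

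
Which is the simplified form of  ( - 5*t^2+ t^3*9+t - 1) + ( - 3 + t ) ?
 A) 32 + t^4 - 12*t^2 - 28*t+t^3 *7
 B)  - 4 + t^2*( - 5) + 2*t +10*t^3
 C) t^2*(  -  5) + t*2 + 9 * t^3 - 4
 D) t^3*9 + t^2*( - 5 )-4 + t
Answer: C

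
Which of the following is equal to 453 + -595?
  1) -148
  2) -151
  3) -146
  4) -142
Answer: 4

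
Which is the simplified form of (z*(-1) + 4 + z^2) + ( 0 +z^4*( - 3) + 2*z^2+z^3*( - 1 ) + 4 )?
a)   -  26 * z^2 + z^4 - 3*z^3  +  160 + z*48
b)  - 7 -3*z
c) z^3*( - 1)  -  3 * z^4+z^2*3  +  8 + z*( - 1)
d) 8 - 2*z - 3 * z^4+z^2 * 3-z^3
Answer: c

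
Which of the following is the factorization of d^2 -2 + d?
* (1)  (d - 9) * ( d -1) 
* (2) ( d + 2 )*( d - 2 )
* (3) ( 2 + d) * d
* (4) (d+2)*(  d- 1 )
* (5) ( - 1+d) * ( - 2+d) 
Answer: 4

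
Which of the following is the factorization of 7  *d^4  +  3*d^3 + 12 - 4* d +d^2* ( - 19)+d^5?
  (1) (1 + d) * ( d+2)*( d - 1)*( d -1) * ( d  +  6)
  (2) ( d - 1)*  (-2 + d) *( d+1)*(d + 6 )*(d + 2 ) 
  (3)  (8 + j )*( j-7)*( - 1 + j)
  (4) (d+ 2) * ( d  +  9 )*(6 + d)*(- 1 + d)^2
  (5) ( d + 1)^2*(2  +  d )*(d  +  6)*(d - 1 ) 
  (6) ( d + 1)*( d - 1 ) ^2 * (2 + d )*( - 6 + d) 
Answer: 1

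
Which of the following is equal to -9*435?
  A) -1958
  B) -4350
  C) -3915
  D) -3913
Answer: C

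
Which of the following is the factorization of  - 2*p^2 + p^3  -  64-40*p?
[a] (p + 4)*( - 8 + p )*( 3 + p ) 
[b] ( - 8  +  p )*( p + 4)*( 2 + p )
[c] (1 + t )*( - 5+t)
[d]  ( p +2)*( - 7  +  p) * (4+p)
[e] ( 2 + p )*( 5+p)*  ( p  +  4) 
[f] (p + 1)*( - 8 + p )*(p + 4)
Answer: b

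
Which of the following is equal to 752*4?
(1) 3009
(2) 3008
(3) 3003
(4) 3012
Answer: 2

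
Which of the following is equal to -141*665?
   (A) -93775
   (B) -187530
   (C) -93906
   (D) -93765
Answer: D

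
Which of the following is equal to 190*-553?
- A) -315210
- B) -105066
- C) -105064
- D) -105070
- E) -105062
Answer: D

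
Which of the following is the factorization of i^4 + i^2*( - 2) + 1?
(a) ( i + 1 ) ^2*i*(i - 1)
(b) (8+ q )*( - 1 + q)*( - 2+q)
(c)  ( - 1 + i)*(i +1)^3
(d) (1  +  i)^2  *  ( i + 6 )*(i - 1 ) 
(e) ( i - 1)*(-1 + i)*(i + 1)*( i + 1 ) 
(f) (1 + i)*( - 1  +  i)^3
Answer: e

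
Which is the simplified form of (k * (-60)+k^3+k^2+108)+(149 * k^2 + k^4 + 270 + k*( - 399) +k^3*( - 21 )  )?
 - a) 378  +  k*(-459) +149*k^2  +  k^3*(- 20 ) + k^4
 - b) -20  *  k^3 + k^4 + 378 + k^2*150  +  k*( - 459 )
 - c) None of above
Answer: b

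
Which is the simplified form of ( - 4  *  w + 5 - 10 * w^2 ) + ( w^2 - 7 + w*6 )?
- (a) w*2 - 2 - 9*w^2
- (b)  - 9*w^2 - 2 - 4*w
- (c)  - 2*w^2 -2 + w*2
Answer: a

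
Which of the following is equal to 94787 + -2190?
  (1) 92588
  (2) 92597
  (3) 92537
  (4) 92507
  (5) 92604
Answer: 2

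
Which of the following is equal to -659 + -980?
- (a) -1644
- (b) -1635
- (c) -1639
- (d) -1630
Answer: c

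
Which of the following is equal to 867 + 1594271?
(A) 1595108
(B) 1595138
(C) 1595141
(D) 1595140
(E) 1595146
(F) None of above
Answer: B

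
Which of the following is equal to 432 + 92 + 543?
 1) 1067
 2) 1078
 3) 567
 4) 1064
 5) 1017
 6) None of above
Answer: 1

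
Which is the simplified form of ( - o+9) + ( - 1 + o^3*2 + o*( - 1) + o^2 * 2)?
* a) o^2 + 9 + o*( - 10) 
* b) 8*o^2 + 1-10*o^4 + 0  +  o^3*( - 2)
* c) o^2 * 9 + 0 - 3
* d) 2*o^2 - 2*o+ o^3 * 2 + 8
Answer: d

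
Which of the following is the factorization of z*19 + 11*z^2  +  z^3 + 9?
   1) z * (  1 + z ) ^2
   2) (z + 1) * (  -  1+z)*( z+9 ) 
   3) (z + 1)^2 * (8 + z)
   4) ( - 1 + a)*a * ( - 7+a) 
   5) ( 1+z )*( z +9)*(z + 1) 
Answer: 5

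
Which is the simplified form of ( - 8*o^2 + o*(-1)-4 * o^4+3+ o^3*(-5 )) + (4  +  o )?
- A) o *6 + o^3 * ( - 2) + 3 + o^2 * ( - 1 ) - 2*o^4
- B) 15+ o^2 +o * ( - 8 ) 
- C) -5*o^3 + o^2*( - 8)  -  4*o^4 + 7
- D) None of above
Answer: C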